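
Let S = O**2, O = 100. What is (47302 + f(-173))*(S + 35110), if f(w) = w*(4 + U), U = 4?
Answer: 2071360980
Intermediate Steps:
S = 10000 (S = 100**2 = 10000)
f(w) = 8*w (f(w) = w*(4 + 4) = w*8 = 8*w)
(47302 + f(-173))*(S + 35110) = (47302 + 8*(-173))*(10000 + 35110) = (47302 - 1384)*45110 = 45918*45110 = 2071360980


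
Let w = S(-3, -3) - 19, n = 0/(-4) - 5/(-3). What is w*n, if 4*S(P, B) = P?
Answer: -395/12 ≈ -32.917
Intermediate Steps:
S(P, B) = P/4
n = 5/3 (n = 0*(-¼) - 5*(-⅓) = 0 + 5/3 = 5/3 ≈ 1.6667)
w = -79/4 (w = (¼)*(-3) - 19 = -¾ - 19 = -79/4 ≈ -19.750)
w*n = -79/4*5/3 = -395/12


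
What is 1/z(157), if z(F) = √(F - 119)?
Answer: √38/38 ≈ 0.16222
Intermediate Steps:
z(F) = √(-119 + F)
1/z(157) = 1/(√(-119 + 157)) = 1/(√38) = √38/38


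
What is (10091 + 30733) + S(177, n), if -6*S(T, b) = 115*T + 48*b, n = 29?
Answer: 74399/2 ≈ 37200.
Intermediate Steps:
S(T, b) = -8*b - 115*T/6 (S(T, b) = -(115*T + 48*b)/6 = -(48*b + 115*T)/6 = -8*b - 115*T/6)
(10091 + 30733) + S(177, n) = (10091 + 30733) + (-8*29 - 115/6*177) = 40824 + (-232 - 6785/2) = 40824 - 7249/2 = 74399/2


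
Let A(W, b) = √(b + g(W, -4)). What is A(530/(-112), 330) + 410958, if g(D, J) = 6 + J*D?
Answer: 410958 + √69566/14 ≈ 4.1098e+5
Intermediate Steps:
g(D, J) = 6 + D*J
A(W, b) = √(6 + b - 4*W) (A(W, b) = √(b + (6 + W*(-4))) = √(b + (6 - 4*W)) = √(6 + b - 4*W))
A(530/(-112), 330) + 410958 = √(6 + 330 - 2120/(-112)) + 410958 = √(6 + 330 - 2120*(-1)/112) + 410958 = √(6 + 330 - 4*(-265/56)) + 410958 = √(6 + 330 + 265/14) + 410958 = √(4969/14) + 410958 = √69566/14 + 410958 = 410958 + √69566/14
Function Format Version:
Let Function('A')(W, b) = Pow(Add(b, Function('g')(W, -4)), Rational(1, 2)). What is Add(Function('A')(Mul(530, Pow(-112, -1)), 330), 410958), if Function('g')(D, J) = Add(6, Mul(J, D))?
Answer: Add(410958, Mul(Rational(1, 14), Pow(69566, Rational(1, 2)))) ≈ 4.1098e+5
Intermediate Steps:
Function('g')(D, J) = Add(6, Mul(D, J))
Function('A')(W, b) = Pow(Add(6, b, Mul(-4, W)), Rational(1, 2)) (Function('A')(W, b) = Pow(Add(b, Add(6, Mul(W, -4))), Rational(1, 2)) = Pow(Add(b, Add(6, Mul(-4, W))), Rational(1, 2)) = Pow(Add(6, b, Mul(-4, W)), Rational(1, 2)))
Add(Function('A')(Mul(530, Pow(-112, -1)), 330), 410958) = Add(Pow(Add(6, 330, Mul(-4, Mul(530, Pow(-112, -1)))), Rational(1, 2)), 410958) = Add(Pow(Add(6, 330, Mul(-4, Mul(530, Rational(-1, 112)))), Rational(1, 2)), 410958) = Add(Pow(Add(6, 330, Mul(-4, Rational(-265, 56))), Rational(1, 2)), 410958) = Add(Pow(Add(6, 330, Rational(265, 14)), Rational(1, 2)), 410958) = Add(Pow(Rational(4969, 14), Rational(1, 2)), 410958) = Add(Mul(Rational(1, 14), Pow(69566, Rational(1, 2))), 410958) = Add(410958, Mul(Rational(1, 14), Pow(69566, Rational(1, 2))))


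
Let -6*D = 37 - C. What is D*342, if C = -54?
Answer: -5187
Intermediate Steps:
D = -91/6 (D = -(37 - 1*(-54))/6 = -(37 + 54)/6 = -⅙*91 = -91/6 ≈ -15.167)
D*342 = -91/6*342 = -5187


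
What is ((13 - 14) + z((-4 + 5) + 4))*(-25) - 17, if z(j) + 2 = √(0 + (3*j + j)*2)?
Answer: 58 - 50*√10 ≈ -100.11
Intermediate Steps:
z(j) = -2 + 2*√2*√j (z(j) = -2 + √(0 + (3*j + j)*2) = -2 + √(0 + (4*j)*2) = -2 + √(0 + 8*j) = -2 + √(8*j) = -2 + 2*√2*√j)
((13 - 14) + z((-4 + 5) + 4))*(-25) - 17 = ((13 - 14) + (-2 + 2*√2*√((-4 + 5) + 4)))*(-25) - 17 = (-1 + (-2 + 2*√2*√(1 + 4)))*(-25) - 17 = (-1 + (-2 + 2*√2*√5))*(-25) - 17 = (-1 + (-2 + 2*√10))*(-25) - 17 = (-3 + 2*√10)*(-25) - 17 = (75 - 50*√10) - 17 = 58 - 50*√10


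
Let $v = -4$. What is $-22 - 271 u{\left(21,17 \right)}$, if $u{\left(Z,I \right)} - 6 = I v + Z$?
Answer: $11089$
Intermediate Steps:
$u{\left(Z,I \right)} = 6 + Z - 4 I$ ($u{\left(Z,I \right)} = 6 + \left(I \left(-4\right) + Z\right) = 6 - \left(- Z + 4 I\right) = 6 + Z - 4 I$)
$-22 - 271 u{\left(21,17 \right)} = -22 - 271 \left(6 + 21 - 68\right) = -22 - -11111 = -22 + 11111 = 11089$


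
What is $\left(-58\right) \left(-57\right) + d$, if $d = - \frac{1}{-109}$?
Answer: $\frac{360355}{109} \approx 3306.0$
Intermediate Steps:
$d = \frac{1}{109}$ ($d = \left(-1\right) \left(- \frac{1}{109}\right) = \frac{1}{109} \approx 0.0091743$)
$\left(-58\right) \left(-57\right) + d = \left(-58\right) \left(-57\right) + \frac{1}{109} = 3306 + \frac{1}{109} = \frac{360355}{109}$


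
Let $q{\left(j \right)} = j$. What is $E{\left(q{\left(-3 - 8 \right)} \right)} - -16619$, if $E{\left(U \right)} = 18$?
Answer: $16637$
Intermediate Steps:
$E{\left(q{\left(-3 - 8 \right)} \right)} - -16619 = 18 - -16619 = 18 + 16619 = 16637$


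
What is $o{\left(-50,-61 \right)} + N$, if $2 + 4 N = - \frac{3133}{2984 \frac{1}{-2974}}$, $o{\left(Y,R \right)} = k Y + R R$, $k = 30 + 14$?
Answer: $\frac{13733115}{5968} \approx 2301.1$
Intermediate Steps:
$k = 44$
$o{\left(Y,R \right)} = R^{2} + 44 Y$ ($o{\left(Y,R \right)} = 44 Y + R R = 44 Y + R^{2} = R^{2} + 44 Y$)
$N = \frac{4655787}{5968}$ ($N = - \frac{1}{2} + \frac{\left(-3133\right) \frac{1}{2984 \frac{1}{-2974}}}{4} = - \frac{1}{2} + \frac{\left(-3133\right) \frac{1}{2984 \left(- \frac{1}{2974}\right)}}{4} = - \frac{1}{2} + \frac{\left(-3133\right) \frac{1}{- \frac{1492}{1487}}}{4} = - \frac{1}{2} + \frac{\left(-3133\right) \left(- \frac{1487}{1492}\right)}{4} = - \frac{1}{2} + \frac{1}{4} \cdot \frac{4658771}{1492} = - \frac{1}{2} + \frac{4658771}{5968} = \frac{4655787}{5968} \approx 780.13$)
$o{\left(-50,-61 \right)} + N = \left(\left(-61\right)^{2} + 44 \left(-50\right)\right) + \frac{4655787}{5968} = \left(3721 - 2200\right) + \frac{4655787}{5968} = 1521 + \frac{4655787}{5968} = \frac{13733115}{5968}$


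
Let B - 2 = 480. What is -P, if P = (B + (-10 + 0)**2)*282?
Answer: -164124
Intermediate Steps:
B = 482 (B = 2 + 480 = 482)
P = 164124 (P = (482 + (-10 + 0)**2)*282 = (482 + (-10)**2)*282 = (482 + 100)*282 = 582*282 = 164124)
-P = -1*164124 = -164124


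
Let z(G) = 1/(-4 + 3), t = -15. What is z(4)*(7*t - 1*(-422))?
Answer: -317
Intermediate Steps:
z(G) = -1 (z(G) = 1/(-1) = -1)
z(4)*(7*t - 1*(-422)) = -(7*(-15) - 1*(-422)) = -(-105 + 422) = -1*317 = -317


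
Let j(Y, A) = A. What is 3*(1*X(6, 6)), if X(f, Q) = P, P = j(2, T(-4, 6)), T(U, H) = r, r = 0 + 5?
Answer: 15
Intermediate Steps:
r = 5
T(U, H) = 5
P = 5
X(f, Q) = 5
3*(1*X(6, 6)) = 3*(1*5) = 3*5 = 15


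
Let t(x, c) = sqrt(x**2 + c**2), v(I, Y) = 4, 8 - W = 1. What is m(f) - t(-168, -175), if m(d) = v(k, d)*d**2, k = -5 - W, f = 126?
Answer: 63504 - 7*sqrt(1201) ≈ 63261.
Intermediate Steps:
W = 7 (W = 8 - 1*1 = 8 - 1 = 7)
k = -12 (k = -5 - 1*7 = -5 - 7 = -12)
t(x, c) = sqrt(c**2 + x**2)
m(d) = 4*d**2
m(f) - t(-168, -175) = 4*126**2 - sqrt((-175)**2 + (-168)**2) = 4*15876 - sqrt(30625 + 28224) = 63504 - sqrt(58849) = 63504 - 7*sqrt(1201)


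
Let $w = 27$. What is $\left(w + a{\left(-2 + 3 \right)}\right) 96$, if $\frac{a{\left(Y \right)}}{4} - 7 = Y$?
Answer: $5664$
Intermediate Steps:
$a{\left(Y \right)} = 28 + 4 Y$
$\left(w + a{\left(-2 + 3 \right)}\right) 96 = \left(27 + \left(28 + 4 \left(-2 + 3\right)\right)\right) 96 = \left(27 + \left(28 + 4 \cdot 1\right)\right) 96 = \left(27 + \left(28 + 4\right)\right) 96 = \left(27 + 32\right) 96 = 59 \cdot 96 = 5664$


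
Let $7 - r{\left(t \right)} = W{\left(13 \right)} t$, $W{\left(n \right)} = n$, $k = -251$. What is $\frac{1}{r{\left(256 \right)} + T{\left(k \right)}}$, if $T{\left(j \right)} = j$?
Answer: $- \frac{1}{3572} \approx -0.00027996$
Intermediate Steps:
$r{\left(t \right)} = 7 - 13 t$
$\frac{1}{r{\left(256 \right)} + T{\left(k \right)}} = \frac{1}{\left(7 - 3328\right) - 251} = \frac{1}{-3321 - 251} = \frac{1}{-3572} = - \frac{1}{3572}$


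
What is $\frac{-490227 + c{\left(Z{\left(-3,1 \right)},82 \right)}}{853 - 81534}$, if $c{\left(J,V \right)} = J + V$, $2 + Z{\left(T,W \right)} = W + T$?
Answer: $\frac{490149}{80681} \approx 6.0751$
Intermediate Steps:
$Z{\left(T,W \right)} = -2 + T + W$ ($Z{\left(T,W \right)} = -2 + \left(W + T\right) = -2 + \left(T + W\right) = -2 + T + W$)
$\frac{-490227 + c{\left(Z{\left(-3,1 \right)},82 \right)}}{853 - 81534} = \frac{-490227 + \left(\left(-2 - 3 + 1\right) + 82\right)}{853 - 81534} = \frac{-490227 + \left(-4 + 82\right)}{-80681} = \left(-490227 + 78\right) \left(- \frac{1}{80681}\right) = \left(-490149\right) \left(- \frac{1}{80681}\right) = \frac{490149}{80681}$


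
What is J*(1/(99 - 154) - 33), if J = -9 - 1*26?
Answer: 12712/11 ≈ 1155.6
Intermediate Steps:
J = -35 (J = -9 - 26 = -35)
J*(1/(99 - 154) - 33) = -35*(1/(99 - 154) - 33) = -35*(1/(-55) - 33) = -35*(-1/55 - 33) = -35*(-1816/55) = 12712/11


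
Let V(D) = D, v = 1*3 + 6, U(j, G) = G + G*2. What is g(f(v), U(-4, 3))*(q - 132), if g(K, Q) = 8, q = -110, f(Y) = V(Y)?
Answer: -1936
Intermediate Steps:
U(j, G) = 3*G (U(j, G) = G + 2*G = 3*G)
v = 9 (v = 3 + 6 = 9)
f(Y) = Y
g(f(v), U(-4, 3))*(q - 132) = 8*(-110 - 132) = 8*(-242) = -1936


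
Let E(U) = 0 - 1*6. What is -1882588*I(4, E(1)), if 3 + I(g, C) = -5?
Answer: 15060704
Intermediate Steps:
E(U) = -6 (E(U) = 0 - 6 = -6)
I(g, C) = -8 (I(g, C) = -3 - 5 = -8)
-1882588*I(4, E(1)) = -1882588*(-8) = 15060704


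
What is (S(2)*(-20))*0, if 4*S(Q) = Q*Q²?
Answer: 0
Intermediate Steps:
S(Q) = Q³/4 (S(Q) = (Q*Q²)/4 = Q³/4)
(S(2)*(-20))*0 = (((¼)*2³)*(-20))*0 = (((¼)*8)*(-20))*0 = (2*(-20))*0 = -40*0 = 0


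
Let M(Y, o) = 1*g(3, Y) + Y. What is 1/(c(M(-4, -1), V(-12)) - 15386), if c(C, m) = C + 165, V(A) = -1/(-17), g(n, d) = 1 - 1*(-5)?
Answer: -1/15219 ≈ -6.5707e-5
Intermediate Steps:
g(n, d) = 6 (g(n, d) = 1 + 5 = 6)
M(Y, o) = 6 + Y (M(Y, o) = 1*6 + Y = 6 + Y)
V(A) = 1/17 (V(A) = -1*(-1/17) = 1/17)
c(C, m) = 165 + C
1/(c(M(-4, -1), V(-12)) - 15386) = 1/((165 + (6 - 4)) - 15386) = 1/((165 + 2) - 15386) = 1/(167 - 15386) = 1/(-15219) = -1/15219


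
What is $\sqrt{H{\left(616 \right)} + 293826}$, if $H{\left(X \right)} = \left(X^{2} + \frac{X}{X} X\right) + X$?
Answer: $3 \sqrt{74946} \approx 821.29$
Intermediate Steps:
$H{\left(X \right)} = X^{2} + 2 X$ ($H{\left(X \right)} = \left(X^{2} + 1 X\right) + X = \left(X^{2} + X\right) + X = \left(X + X^{2}\right) + X = X^{2} + 2 X$)
$\sqrt{H{\left(616 \right)} + 293826} = \sqrt{616 \left(2 + 616\right) + 293826} = \sqrt{616 \cdot 618 + 293826} = \sqrt{380688 + 293826} = \sqrt{674514} = 3 \sqrt{74946}$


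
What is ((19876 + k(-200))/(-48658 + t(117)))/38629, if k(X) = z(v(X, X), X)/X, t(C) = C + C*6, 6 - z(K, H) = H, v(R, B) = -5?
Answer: -1987497/184797273100 ≈ -1.0755e-5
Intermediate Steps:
z(K, H) = 6 - H
t(C) = 7*C (t(C) = C + 6*C = 7*C)
k(X) = (6 - X)/X
((19876 + k(-200))/(-48658 + t(117)))/38629 = ((19876 + (6 - 1*(-200))/(-200))/(-48658 + 7*117))/38629 = ((19876 - (6 + 200)/200)/(-48658 + 819))*(1/38629) = ((19876 - 1/200*206)/(-47839))*(1/38629) = ((19876 - 103/100)*(-1/47839))*(1/38629) = ((1987497/100)*(-1/47839))*(1/38629) = -1987497/4783900*1/38629 = -1987497/184797273100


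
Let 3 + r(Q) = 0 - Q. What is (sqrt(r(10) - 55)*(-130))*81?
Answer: -21060*I*sqrt(17) ≈ -86833.0*I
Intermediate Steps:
r(Q) = -3 - Q (r(Q) = -3 + (0 - Q) = -3 - Q)
(sqrt(r(10) - 55)*(-130))*81 = (sqrt((-3 - 1*10) - 55)*(-130))*81 = (sqrt((-3 - 10) - 55)*(-130))*81 = (sqrt(-13 - 55)*(-130))*81 = (sqrt(-68)*(-130))*81 = ((2*I*sqrt(17))*(-130))*81 = -260*I*sqrt(17)*81 = -21060*I*sqrt(17)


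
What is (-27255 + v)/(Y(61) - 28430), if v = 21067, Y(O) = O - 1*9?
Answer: 442/2027 ≈ 0.21806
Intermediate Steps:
Y(O) = -9 + O (Y(O) = O - 9 = -9 + O)
(-27255 + v)/(Y(61) - 28430) = (-27255 + 21067)/((-9 + 61) - 28430) = -6188/(52 - 28430) = -6188/(-28378) = -6188*(-1/28378) = 442/2027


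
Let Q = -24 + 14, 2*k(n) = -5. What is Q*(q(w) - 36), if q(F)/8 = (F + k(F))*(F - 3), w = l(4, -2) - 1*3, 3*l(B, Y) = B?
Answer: -10760/9 ≈ -1195.6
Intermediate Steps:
l(B, Y) = B/3
k(n) = -5/2 (k(n) = (½)*(-5) = -5/2)
Q = -10
w = -5/3 (w = (⅓)*4 - 1*3 = 4/3 - 3 = -5/3 ≈ -1.6667)
q(F) = 8*(-3 + F)*(-5/2 + F) (q(F) = 8*((F - 5/2)*(F - 3)) = 8*((-5/2 + F)*(-3 + F)) = 8*((-3 + F)*(-5/2 + F)) = 8*(-3 + F)*(-5/2 + F))
Q*(q(w) - 36) = -10*((60 - 44*(-5/3) + 8*(-5/3)²) - 36) = -10*((60 + 220/3 + 8*(25/9)) - 36) = -10*((60 + 220/3 + 200/9) - 36) = -10*(1400/9 - 36) = -10*1076/9 = -10760/9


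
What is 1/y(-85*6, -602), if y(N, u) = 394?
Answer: 1/394 ≈ 0.0025381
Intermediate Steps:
1/y(-85*6, -602) = 1/394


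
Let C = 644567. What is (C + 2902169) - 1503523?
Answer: 2043213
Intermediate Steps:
(C + 2902169) - 1503523 = (644567 + 2902169) - 1503523 = 3546736 - 1503523 = 2043213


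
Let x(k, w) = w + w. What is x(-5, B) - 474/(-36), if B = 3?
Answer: 115/6 ≈ 19.167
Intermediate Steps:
x(k, w) = 2*w
x(-5, B) - 474/(-36) = 2*3 - 474/(-36) = 6 - 474*(-1/36) = 6 + 79/6 = 115/6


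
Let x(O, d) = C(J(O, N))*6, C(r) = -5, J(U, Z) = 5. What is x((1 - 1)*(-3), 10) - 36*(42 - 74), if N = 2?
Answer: 1122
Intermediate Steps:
x(O, d) = -30 (x(O, d) = -5*6 = -30)
x((1 - 1)*(-3), 10) - 36*(42 - 74) = -30 - 36*(42 - 74) = -30 - 36*(-32) = -30 + 1152 = 1122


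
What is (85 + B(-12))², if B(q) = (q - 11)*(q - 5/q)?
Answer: 17783089/144 ≈ 1.2349e+5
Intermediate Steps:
B(q) = (-11 + q)*(q - 5/q)
(85 + B(-12))² = (85 + (-5 + (-12)² - 11*(-12) + 55/(-12)))² = (85 + (-5 + 144 + 132 + 55*(-1/12)))² = (85 + (-5 + 144 + 132 - 55/12))² = (85 + 3197/12)² = (4217/12)² = 17783089/144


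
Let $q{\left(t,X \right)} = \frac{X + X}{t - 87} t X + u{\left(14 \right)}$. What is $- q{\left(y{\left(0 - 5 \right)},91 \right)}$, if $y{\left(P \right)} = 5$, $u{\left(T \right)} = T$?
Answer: $\frac{40831}{41} \approx 995.88$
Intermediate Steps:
$q{\left(t,X \right)} = 14 + \frac{2 t X^{2}}{-87 + t}$ ($q{\left(t,X \right)} = \frac{X + X}{t - 87} t X + 14 = \frac{2 X}{-87 + t} t X + 14 = \frac{2 X t}{-87 + t} X + 14 = \frac{2 t X^{2}}{-87 + t} + 14 = 14 + \frac{2 t X^{2}}{-87 + t}$)
$- q{\left(y{\left(0 - 5 \right)},91 \right)} = - \frac{2 \left(-609 + 7 \cdot 5 + 5 \cdot 91^{2}\right)}{-87 + 5} = - \frac{2 \left(-609 + 35 + 5 \cdot 8281\right)}{-82} = - \frac{2 \left(-1\right) \left(-609 + 35 + 41405\right)}{82} = - \frac{2 \left(-1\right) 40831}{82} = \left(-1\right) \left(- \frac{40831}{41}\right) = \frac{40831}{41}$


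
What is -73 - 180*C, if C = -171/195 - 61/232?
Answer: 99659/754 ≈ 132.17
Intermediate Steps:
C = -17189/15080 (C = -171*1/195 - 61*1/232 = -57/65 - 61/232 = -17189/15080 ≈ -1.1399)
-73 - 180*C = -73 - 180*(-17189/15080) = -73 + 154701/754 = 99659/754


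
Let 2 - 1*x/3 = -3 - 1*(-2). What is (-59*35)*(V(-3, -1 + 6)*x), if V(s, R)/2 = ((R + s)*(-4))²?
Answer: -2378880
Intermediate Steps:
x = 9 (x = 6 - 3*(-3 - 1*(-2)) = 6 - 3*(-3 + 2) = 6 - 3*(-1) = 6 + 3 = 9)
V(s, R) = 2*(-4*R - 4*s)² (V(s, R) = 2*((R + s)*(-4))² = 2*(-4*R - 4*s)²)
(-59*35)*(V(-3, -1 + 6)*x) = (-59*35)*((32*((-1 + 6) - 3)²)*9) = -2065*32*(5 - 3)²*9 = -2065*32*2²*9 = -2065*32*4*9 = -264320*9 = -2065*1152 = -2378880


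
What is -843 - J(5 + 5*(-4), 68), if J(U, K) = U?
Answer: -828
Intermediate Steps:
-843 - J(5 + 5*(-4), 68) = -843 - (5 + 5*(-4)) = -843 - (5 - 20) = -843 - 1*(-15) = -843 + 15 = -828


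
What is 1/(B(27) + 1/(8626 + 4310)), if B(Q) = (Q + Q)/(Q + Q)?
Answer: 12936/12937 ≈ 0.99992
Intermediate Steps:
B(Q) = 1 (B(Q) = (2*Q)/((2*Q)) = (2*Q)*(1/(2*Q)) = 1)
1/(B(27) + 1/(8626 + 4310)) = 1/(1 + 1/(8626 + 4310)) = 1/(1 + 1/12936) = 1/(12937/12936) = 12936/12937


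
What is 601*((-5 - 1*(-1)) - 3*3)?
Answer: -7813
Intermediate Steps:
601*((-5 - 1*(-1)) - 3*3) = 601*((-5 + 1) - 9) = 601*(-4 - 9) = 601*(-13) = -7813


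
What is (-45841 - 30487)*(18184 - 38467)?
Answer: 1548160824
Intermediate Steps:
(-45841 - 30487)*(18184 - 38467) = -76328*(-20283) = 1548160824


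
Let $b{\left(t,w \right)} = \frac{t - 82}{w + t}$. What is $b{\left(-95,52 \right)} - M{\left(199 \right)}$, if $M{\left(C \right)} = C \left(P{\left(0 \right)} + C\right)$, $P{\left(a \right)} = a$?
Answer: $- \frac{1702666}{43} \approx -39597.0$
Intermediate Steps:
$b{\left(t,w \right)} = \frac{-82 + t}{t + w}$
$M{\left(C \right)} = C^{2}$ ($M{\left(C \right)} = C \left(0 + C\right) = C C = C^{2}$)
$b{\left(-95,52 \right)} - M{\left(199 \right)} = \frac{-82 - 95}{-95 + 52} - 199^{2} = \frac{1}{-43} \left(-177\right) - 39601 = \left(- \frac{1}{43}\right) \left(-177\right) - 39601 = \frac{177}{43} - 39601 = - \frac{1702666}{43}$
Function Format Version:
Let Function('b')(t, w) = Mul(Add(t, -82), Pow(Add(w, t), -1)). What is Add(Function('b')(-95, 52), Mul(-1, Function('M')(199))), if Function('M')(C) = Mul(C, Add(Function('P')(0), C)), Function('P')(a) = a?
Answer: Rational(-1702666, 43) ≈ -39597.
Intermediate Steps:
Function('b')(t, w) = Mul(Pow(Add(t, w), -1), Add(-82, t)) (Function('b')(t, w) = Mul(Add(-82, t), Pow(Add(t, w), -1)) = Mul(Pow(Add(t, w), -1), Add(-82, t)))
Function('M')(C) = Pow(C, 2) (Function('M')(C) = Mul(C, Add(0, C)) = Mul(C, C) = Pow(C, 2))
Add(Function('b')(-95, 52), Mul(-1, Function('M')(199))) = Add(Mul(Pow(Add(-95, 52), -1), Add(-82, -95)), Mul(-1, Pow(199, 2))) = Add(Mul(Pow(-43, -1), -177), Mul(-1, 39601)) = Add(Mul(Rational(-1, 43), -177), -39601) = Add(Rational(177, 43), -39601) = Rational(-1702666, 43)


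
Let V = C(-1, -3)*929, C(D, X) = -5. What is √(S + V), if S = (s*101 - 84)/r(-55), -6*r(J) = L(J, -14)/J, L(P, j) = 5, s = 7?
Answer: √36473 ≈ 190.98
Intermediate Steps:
r(J) = -5/(6*J)
S = 41118 (S = (7*101 - 84)/((-⅚/(-55))) = (707 - 84)/((-⅚*(-1/55))) = 623/(1/66) = 623*66 = 41118)
V = -4645 (V = -5*929 = -4645)
√(S + V) = √(41118 - 4645) = √36473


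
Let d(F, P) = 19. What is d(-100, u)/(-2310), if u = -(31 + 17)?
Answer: -19/2310 ≈ -0.0082251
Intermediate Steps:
u = -48 (u = -1*48 = -48)
d(-100, u)/(-2310) = 19/(-2310) = 19*(-1/2310) = -19/2310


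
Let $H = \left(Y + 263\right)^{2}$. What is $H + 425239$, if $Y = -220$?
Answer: $427088$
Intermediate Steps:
$H = 1849$ ($H = \left(-220 + 263\right)^{2} = 43^{2} = 1849$)
$H + 425239 = 1849 + 425239 = 427088$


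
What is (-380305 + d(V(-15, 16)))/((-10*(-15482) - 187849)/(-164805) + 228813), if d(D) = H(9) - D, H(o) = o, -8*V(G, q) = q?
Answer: -31337176335/18854779747 ≈ -1.6620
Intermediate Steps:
V(G, q) = -q/8
d(D) = 9 - D
(-380305 + d(V(-15, 16)))/((-10*(-15482) - 187849)/(-164805) + 228813) = (-380305 + (9 - (-1)*16/8))/((-10*(-15482) - 187849)/(-164805) + 228813) = (-380305 + (9 - 1*(-2)))/((154820 - 187849)*(-1/164805) + 228813) = (-380305 + (9 + 2))/(-33029*(-1/164805) + 228813) = (-380305 + 11)/(33029/164805 + 228813) = -380294/37709559494/164805 = -380294*164805/37709559494 = -31337176335/18854779747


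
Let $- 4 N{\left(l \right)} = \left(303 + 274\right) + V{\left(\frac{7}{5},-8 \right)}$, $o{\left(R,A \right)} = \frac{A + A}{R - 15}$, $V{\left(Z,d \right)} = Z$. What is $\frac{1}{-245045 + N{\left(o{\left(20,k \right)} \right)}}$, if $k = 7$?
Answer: $- \frac{5}{1225948} \approx -4.0785 \cdot 10^{-6}$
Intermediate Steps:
$o{\left(R,A \right)} = \frac{2 A}{-15 + R}$
$N{\left(l \right)} = - \frac{723}{5}$ ($N{\left(l \right)} = - \frac{\left(303 + 274\right) + \frac{7}{5}}{4} = - \frac{577 + 7 \cdot \frac{1}{5}}{4} = - \frac{577 + \frac{7}{5}}{4} = \left(- \frac{1}{4}\right) \frac{2892}{5} = - \frac{723}{5}$)
$\frac{1}{-245045 + N{\left(o{\left(20,k \right)} \right)}} = \frac{1}{-245045 - \frac{723}{5}} = \frac{1}{- \frac{1225948}{5}} = - \frac{5}{1225948}$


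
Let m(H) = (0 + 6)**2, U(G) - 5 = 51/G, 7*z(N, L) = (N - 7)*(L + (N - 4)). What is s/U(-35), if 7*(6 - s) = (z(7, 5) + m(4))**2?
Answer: -3135/62 ≈ -50.565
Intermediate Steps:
z(N, L) = (-7 + N)*(-4 + L + N)/7 (z(N, L) = ((N - 7)*(L + (N - 4)))/7 = ((-7 + N)*(L + (-4 + N)))/7 = ((-7 + N)*(-4 + L + N))/7 = (-7 + N)*(-4 + L + N)/7)
U(G) = 5 + 51/G
m(H) = 36 (m(H) = 6**2 = 36)
s = -1254/7 (s = 6 - ((4 - 1*5 - 11/7*7 + (1/7)*7**2 + (1/7)*5*7) + 36)**2/7 = 6 - ((4 - 5 - 11 + (1/7)*49 + 5) + 36)**2/7 = 6 - ((4 - 5 - 11 + 7 + 5) + 36)**2/7 = 6 - (0 + 36)**2/7 = 6 - 1/7*36**2 = 6 - 1/7*1296 = 6 - 1296/7 = -1254/7 ≈ -179.14)
s/U(-35) = -1254/(7*(5 + 51/(-35))) = -1254/(7*(5 + 51*(-1/35))) = -1254/(7*(5 - 51/35)) = -1254/(7*124/35) = -1254/7*35/124 = -3135/62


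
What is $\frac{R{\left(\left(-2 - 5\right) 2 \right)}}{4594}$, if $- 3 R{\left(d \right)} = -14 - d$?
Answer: $0$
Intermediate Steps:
$R{\left(d \right)} = \frac{14}{3} + \frac{d}{3}$ ($R{\left(d \right)} = - \frac{-14 - d}{3} = \frac{14}{3} + \frac{d}{3}$)
$\frac{R{\left(\left(-2 - 5\right) 2 \right)}}{4594} = \frac{\frac{14}{3} + \frac{\left(-2 - 5\right) 2}{3}}{4594} = \left(\frac{14}{3} + \frac{\left(-7\right) 2}{3}\right) \frac{1}{4594} = \left(\frac{14}{3} + \frac{1}{3} \left(-14\right)\right) \frac{1}{4594} = \left(\frac{14}{3} - \frac{14}{3}\right) \frac{1}{4594} = 0 \cdot \frac{1}{4594} = 0$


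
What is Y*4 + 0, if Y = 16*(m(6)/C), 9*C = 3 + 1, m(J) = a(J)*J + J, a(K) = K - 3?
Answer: 3456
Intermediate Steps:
a(K) = -3 + K
m(J) = J + J*(-3 + J) (m(J) = (-3 + J)*J + J = J*(-3 + J) + J = J + J*(-3 + J))
C = 4/9 (C = (3 + 1)/9 = (⅑)*4 = 4/9 ≈ 0.44444)
Y = 864 (Y = 16*((6*(-2 + 6))/(4/9)) = 16*((6*4)*(9/4)) = 16*(24*(9/4)) = 16*54 = 864)
Y*4 + 0 = 864*4 + 0 = 3456 + 0 = 3456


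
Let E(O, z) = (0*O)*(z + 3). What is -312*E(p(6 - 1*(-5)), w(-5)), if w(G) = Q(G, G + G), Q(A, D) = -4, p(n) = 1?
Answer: 0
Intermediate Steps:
w(G) = -4
E(O, z) = 0 (E(O, z) = 0*(3 + z) = 0)
-312*E(p(6 - 1*(-5)), w(-5)) = -312*0 = 0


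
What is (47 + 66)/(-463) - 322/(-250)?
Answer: 60418/57875 ≈ 1.0439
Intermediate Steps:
(47 + 66)/(-463) - 322/(-250) = 113*(-1/463) - 322*(-1/250) = -113/463 + 161/125 = 60418/57875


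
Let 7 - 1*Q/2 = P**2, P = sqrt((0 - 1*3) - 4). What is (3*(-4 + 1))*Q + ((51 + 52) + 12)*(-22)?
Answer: -2782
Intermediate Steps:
P = I*sqrt(7) (P = sqrt((0 - 3) - 4) = sqrt(-3 - 4) = sqrt(-7) = I*sqrt(7) ≈ 2.6458*I)
Q = 28 (Q = 14 - 2*(I*sqrt(7))**2 = 14 - 2*(-7) = 14 + 14 = 28)
(3*(-4 + 1))*Q + ((51 + 52) + 12)*(-22) = (3*(-4 + 1))*28 + ((51 + 52) + 12)*(-22) = (3*(-3))*28 + (103 + 12)*(-22) = -9*28 + 115*(-22) = -252 - 2530 = -2782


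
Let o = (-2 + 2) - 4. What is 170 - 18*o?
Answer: 242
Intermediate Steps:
o = -4 (o = 0 - 4 = -4)
170 - 18*o = 170 - 18*(-4) = 170 - 1*(-72) = 170 + 72 = 242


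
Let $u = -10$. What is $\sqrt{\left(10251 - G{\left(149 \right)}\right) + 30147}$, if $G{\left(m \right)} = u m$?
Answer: $4 \sqrt{2618} \approx 204.67$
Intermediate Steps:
$G{\left(m \right)} = - 10 m$
$\sqrt{\left(10251 - G{\left(149 \right)}\right) + 30147} = \sqrt{\left(10251 - \left(-10\right) 149\right) + 30147} = \sqrt{\left(10251 - -1490\right) + 30147} = \sqrt{\left(10251 + 1490\right) + 30147} = \sqrt{11741 + 30147} = \sqrt{41888} = 4 \sqrt{2618}$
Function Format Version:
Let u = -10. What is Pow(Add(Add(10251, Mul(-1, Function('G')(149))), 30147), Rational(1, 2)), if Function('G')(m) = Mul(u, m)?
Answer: Mul(4, Pow(2618, Rational(1, 2))) ≈ 204.67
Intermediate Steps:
Function('G')(m) = Mul(-10, m)
Pow(Add(Add(10251, Mul(-1, Function('G')(149))), 30147), Rational(1, 2)) = Pow(Add(Add(10251, Mul(-1, Mul(-10, 149))), 30147), Rational(1, 2)) = Pow(Add(Add(10251, Mul(-1, -1490)), 30147), Rational(1, 2)) = Pow(Add(Add(10251, 1490), 30147), Rational(1, 2)) = Pow(Add(11741, 30147), Rational(1, 2)) = Pow(41888, Rational(1, 2)) = Mul(4, Pow(2618, Rational(1, 2)))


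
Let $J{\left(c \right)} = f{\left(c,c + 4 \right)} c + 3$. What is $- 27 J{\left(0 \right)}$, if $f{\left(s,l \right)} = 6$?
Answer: $-81$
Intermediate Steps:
$J{\left(c \right)} = 3 + 6 c$ ($J{\left(c \right)} = 6 c + 3 = 3 + 6 c$)
$- 27 J{\left(0 \right)} = - 27 \left(3 + 6 \cdot 0\right) = - 27 \left(3 + 0\right) = \left(-27\right) 3 = -81$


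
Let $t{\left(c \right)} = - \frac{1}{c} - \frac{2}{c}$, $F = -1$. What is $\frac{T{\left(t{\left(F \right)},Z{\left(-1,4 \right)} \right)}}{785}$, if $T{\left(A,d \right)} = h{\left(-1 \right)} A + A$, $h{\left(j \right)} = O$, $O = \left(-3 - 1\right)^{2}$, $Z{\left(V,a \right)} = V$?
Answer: $\frac{51}{785} \approx 0.064968$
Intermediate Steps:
$O = 16$ ($O = \left(-4\right)^{2} = 16$)
$h{\left(j \right)} = 16$
$t{\left(c \right)} = - \frac{3}{c}$
$T{\left(A,d \right)} = 17 A$ ($T{\left(A,d \right)} = 16 A + A = 17 A$)
$\frac{T{\left(t{\left(F \right)},Z{\left(-1,4 \right)} \right)}}{785} = \frac{17 \left(- \frac{3}{-1}\right)}{785} = 17 \left(\left(-3\right) \left(-1\right)\right) \frac{1}{785} = 17 \cdot 3 \cdot \frac{1}{785} = 51 \cdot \frac{1}{785} = \frac{51}{785}$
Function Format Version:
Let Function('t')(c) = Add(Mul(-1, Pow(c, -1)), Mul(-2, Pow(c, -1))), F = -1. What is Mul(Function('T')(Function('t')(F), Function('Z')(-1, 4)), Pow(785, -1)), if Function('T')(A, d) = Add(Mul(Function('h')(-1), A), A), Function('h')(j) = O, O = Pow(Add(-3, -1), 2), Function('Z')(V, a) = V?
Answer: Rational(51, 785) ≈ 0.064968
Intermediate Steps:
O = 16 (O = Pow(-4, 2) = 16)
Function('h')(j) = 16
Function('t')(c) = Mul(-3, Pow(c, -1))
Function('T')(A, d) = Mul(17, A) (Function('T')(A, d) = Add(Mul(16, A), A) = Mul(17, A))
Mul(Function('T')(Function('t')(F), Function('Z')(-1, 4)), Pow(785, -1)) = Mul(Mul(17, Mul(-3, Pow(-1, -1))), Pow(785, -1)) = Mul(Mul(17, Mul(-3, -1)), Rational(1, 785)) = Mul(Mul(17, 3), Rational(1, 785)) = Mul(51, Rational(1, 785)) = Rational(51, 785)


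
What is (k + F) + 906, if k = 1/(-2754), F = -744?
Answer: 446147/2754 ≈ 162.00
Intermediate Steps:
k = -1/2754 ≈ -0.00036311
(k + F) + 906 = (-1/2754 - 744) + 906 = -2048977/2754 + 906 = 446147/2754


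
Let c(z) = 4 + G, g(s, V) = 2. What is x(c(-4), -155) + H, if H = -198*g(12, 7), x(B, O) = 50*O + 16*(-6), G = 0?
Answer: -8242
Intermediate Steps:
c(z) = 4 (c(z) = 4 + 0 = 4)
x(B, O) = -96 + 50*O (x(B, O) = 50*O - 96 = -96 + 50*O)
H = -396 (H = -198*2 = -396)
x(c(-4), -155) + H = (-96 + 50*(-155)) - 396 = (-96 - 7750) - 396 = -7846 - 396 = -8242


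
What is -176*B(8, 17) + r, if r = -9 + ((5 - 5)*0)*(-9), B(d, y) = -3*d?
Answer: 4215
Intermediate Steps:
r = -9 (r = -9 + (0*0)*(-9) = -9 + 0*(-9) = -9 + 0 = -9)
-176*B(8, 17) + r = -(-528)*8 - 9 = -176*(-24) - 9 = 4224 - 9 = 4215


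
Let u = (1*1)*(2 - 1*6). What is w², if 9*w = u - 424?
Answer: 183184/81 ≈ 2261.5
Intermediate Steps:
u = -4 (u = 1*(2 - 6) = 1*(-4) = -4)
w = -428/9 (w = (-4 - 424)/9 = (⅑)*(-428) = -428/9 ≈ -47.556)
w² = (-428/9)² = 183184/81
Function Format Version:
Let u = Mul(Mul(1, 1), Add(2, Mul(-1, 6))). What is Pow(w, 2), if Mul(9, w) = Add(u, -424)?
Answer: Rational(183184, 81) ≈ 2261.5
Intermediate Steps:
u = -4 (u = Mul(1, Add(2, -6)) = Mul(1, -4) = -4)
w = Rational(-428, 9) (w = Mul(Rational(1, 9), Add(-4, -424)) = Mul(Rational(1, 9), -428) = Rational(-428, 9) ≈ -47.556)
Pow(w, 2) = Pow(Rational(-428, 9), 2) = Rational(183184, 81)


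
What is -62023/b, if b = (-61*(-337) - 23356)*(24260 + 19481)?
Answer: 62023/122431059 ≈ 0.00050660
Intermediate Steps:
b = -122431059 (b = (20557 - 23356)*43741 = -2799*43741 = -122431059)
-62023/b = -62023/(-122431059) = -62023*(-1/122431059) = 62023/122431059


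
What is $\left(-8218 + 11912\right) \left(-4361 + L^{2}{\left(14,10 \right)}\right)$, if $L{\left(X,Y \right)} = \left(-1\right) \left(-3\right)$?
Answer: $-16076288$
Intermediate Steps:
$L{\left(X,Y \right)} = 3$
$\left(-8218 + 11912\right) \left(-4361 + L^{2}{\left(14,10 \right)}\right) = \left(-8218 + 11912\right) \left(-4361 + 3^{2}\right) = 3694 \left(-4361 + 9\right) = 3694 \left(-4352\right) = -16076288$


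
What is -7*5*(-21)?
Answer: 735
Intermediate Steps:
-7*5*(-21) = -35*(-21) = 735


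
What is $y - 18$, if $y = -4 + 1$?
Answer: $-21$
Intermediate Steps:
$y = -3$
$y - 18 = -3 - 18 = -21$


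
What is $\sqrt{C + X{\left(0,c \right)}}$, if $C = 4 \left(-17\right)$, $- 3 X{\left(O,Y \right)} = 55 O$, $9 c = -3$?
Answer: $2 i \sqrt{17} \approx 8.2462 i$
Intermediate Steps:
$c = - \frac{1}{3}$ ($c = \frac{1}{9} \left(-3\right) = - \frac{1}{3} \approx -0.33333$)
$X{\left(O,Y \right)} = - \frac{55 O}{3}$
$C = -68$
$\sqrt{C + X{\left(0,c \right)}} = \sqrt{-68 - 0} = \sqrt{-68 + 0} = \sqrt{-68} = 2 i \sqrt{17}$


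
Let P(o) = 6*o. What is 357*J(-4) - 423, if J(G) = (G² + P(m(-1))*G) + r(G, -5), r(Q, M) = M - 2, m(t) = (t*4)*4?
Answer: 139878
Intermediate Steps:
m(t) = 16*t (m(t) = (4*t)*4 = 16*t)
r(Q, M) = -2 + M
J(G) = -7 + G² - 96*G (J(G) = (G² + (6*(16*(-1)))*G) + (-2 - 5) = (G² + (6*(-16))*G) - 7 = (G² - 96*G) - 7 = -7 + G² - 96*G)
357*J(-4) - 423 = 357*(-7 + (-4)² - 96*(-4)) - 423 = 357*(-7 + 16 + 384) - 423 = 357*393 - 423 = 140301 - 423 = 139878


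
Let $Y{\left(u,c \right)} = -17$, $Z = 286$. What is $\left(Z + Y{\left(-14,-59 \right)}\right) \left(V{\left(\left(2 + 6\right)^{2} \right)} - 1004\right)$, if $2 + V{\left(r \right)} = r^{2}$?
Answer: $831210$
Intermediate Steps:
$V{\left(r \right)} = -2 + r^{2}$
$\left(Z + Y{\left(-14,-59 \right)}\right) \left(V{\left(\left(2 + 6\right)^{2} \right)} - 1004\right) = \left(286 - 17\right) \left(\left(-2 + \left(\left(2 + 6\right)^{2}\right)^{2}\right) - 1004\right) = 269 \left(\left(-2 + \left(8^{2}\right)^{2}\right) - 1004\right) = 269 \left(\left(-2 + 64^{2}\right) - 1004\right) = 269 \left(\left(-2 + 4096\right) - 1004\right) = 269 \left(4094 - 1004\right) = 269 \cdot 3090 = 831210$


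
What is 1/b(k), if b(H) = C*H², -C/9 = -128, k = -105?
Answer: 1/12700800 ≈ 7.8735e-8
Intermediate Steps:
C = 1152 (C = -9*(-128) = 1152)
b(H) = 1152*H²
1/b(k) = 1/(1152*(-105)²) = 1/(1152*11025) = 1/12700800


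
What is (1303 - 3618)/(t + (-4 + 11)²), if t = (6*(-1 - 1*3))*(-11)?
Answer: -2315/313 ≈ -7.3962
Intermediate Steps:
t = 264 (t = (6*(-1 - 3))*(-11) = (6*(-4))*(-11) = -24*(-11) = 264)
(1303 - 3618)/(t + (-4 + 11)²) = (1303 - 3618)/(264 + (-4 + 11)²) = -2315/(264 + 7²) = -2315/(264 + 49) = -2315/313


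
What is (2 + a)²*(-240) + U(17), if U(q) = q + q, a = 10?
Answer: -34526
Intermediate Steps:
U(q) = 2*q
(2 + a)²*(-240) + U(17) = (2 + 10)²*(-240) + 2*17 = 12²*(-240) + 34 = 144*(-240) + 34 = -34560 + 34 = -34526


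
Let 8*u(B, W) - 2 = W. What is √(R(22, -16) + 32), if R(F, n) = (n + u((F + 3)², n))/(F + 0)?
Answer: 3*√6710/44 ≈ 5.5851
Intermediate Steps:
u(B, W) = ¼ + W/8
R(F, n) = (¼ + 9*n/8)/F (R(F, n) = (n + (¼ + n/8))/(F + 0) = (¼ + 9*n/8)/F)
√(R(22, -16) + 32) = √((⅛)*(2 + 9*(-16))/22 + 32) = √((⅛)*(1/22)*(2 - 144) + 32) = √((⅛)*(1/22)*(-142) + 32) = √(-71/88 + 32) = √(2745/88) = 3*√6710/44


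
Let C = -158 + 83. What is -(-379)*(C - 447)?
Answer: -197838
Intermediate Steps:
C = -75
-(-379)*(C - 447) = -(-379)*(-75 - 447) = -(-379)*(-522) = -1*197838 = -197838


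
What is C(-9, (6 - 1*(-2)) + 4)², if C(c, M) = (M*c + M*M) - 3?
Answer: 1089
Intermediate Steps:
C(c, M) = -3 + M² + M*c (C(c, M) = (M*c + M²) - 3 = (M² + M*c) - 3 = -3 + M² + M*c)
C(-9, (6 - 1*(-2)) + 4)² = (-3 + ((6 - 1*(-2)) + 4)² + ((6 - 1*(-2)) + 4)*(-9))² = (-3 + ((6 + 2) + 4)² + ((6 + 2) + 4)*(-9))² = (-3 + (8 + 4)² + (8 + 4)*(-9))² = (-3 + 12² + 12*(-9))² = (-3 + 144 - 108)² = 33² = 1089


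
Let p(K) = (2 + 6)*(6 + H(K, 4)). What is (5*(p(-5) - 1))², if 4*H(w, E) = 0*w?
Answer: 55225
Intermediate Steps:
H(w, E) = 0 (H(w, E) = (0*w)/4 = (¼)*0 = 0)
p(K) = 48 (p(K) = (2 + 6)*(6 + 0) = 8*6 = 48)
(5*(p(-5) - 1))² = (5*(48 - 1))² = (5*47)² = 235² = 55225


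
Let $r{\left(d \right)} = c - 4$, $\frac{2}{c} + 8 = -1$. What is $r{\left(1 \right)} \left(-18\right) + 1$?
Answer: $77$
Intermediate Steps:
$c = - \frac{2}{9}$ ($c = \frac{2}{-8 - 1} = \frac{2}{-9} = 2 \left(- \frac{1}{9}\right) = - \frac{2}{9} \approx -0.22222$)
$r{\left(d \right)} = - \frac{38}{9}$ ($r{\left(d \right)} = - \frac{2}{9} - 4 = - \frac{38}{9}$)
$r{\left(1 \right)} \left(-18\right) + 1 = \left(- \frac{38}{9}\right) \left(-18\right) + 1 = 76 + 1 = 77$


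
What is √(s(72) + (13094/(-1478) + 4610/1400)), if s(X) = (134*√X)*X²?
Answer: 3*√(-1655075485 + 1239263015961600*√2)/51730 ≈ 2427.8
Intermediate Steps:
s(X) = 134*X^(5/2)
√(s(72) + (13094/(-1478) + 4610/1400)) = √(134*72^(5/2) + (13094/(-1478) + 4610/1400)) = √(134*(31104*√2) + (13094*(-1/1478) + 4610*(1/1400))) = √(4167936*√2 + (-6547/739 + 461/140)) = √(4167936*√2 - 575901/103460) = √(-575901/103460 + 4167936*√2)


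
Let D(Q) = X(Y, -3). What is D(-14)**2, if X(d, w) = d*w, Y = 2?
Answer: 36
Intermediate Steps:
D(Q) = -6 (D(Q) = 2*(-3) = -6)
D(-14)**2 = (-6)**2 = 36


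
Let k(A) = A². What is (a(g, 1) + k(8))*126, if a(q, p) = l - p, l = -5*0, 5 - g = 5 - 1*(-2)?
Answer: 7938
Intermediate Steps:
g = -2 (g = 5 - (5 - 1*(-2)) = 5 - (5 + 2) = 5 - 1*7 = 5 - 7 = -2)
l = 0
a(q, p) = -p (a(q, p) = 0 - p = -p)
(a(g, 1) + k(8))*126 = (-1*1 + 8²)*126 = (-1 + 64)*126 = 63*126 = 7938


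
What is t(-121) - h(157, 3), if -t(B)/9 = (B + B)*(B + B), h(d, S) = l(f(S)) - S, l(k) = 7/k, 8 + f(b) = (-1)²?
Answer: -527072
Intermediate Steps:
f(b) = -7 (f(b) = -8 + (-1)² = -8 + 1 = -7)
h(d, S) = -1 - S (h(d, S) = 7/(-7) - S = 7*(-⅐) - S = -1 - S)
t(B) = -36*B² (t(B) = -9*(B + B)*(B + B) = -9*2*B*2*B = -36*B²)
t(-121) - h(157, 3) = -36*(-121)² - (-1 - 1*3) = -36*14641 - (-1 - 3) = -527076 - 1*(-4) = -527076 + 4 = -527072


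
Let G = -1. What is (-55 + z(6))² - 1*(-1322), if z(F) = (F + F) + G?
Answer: 3258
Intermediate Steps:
z(F) = -1 + 2*F (z(F) = (F + F) - 1 = 2*F - 1 = -1 + 2*F)
(-55 + z(6))² - 1*(-1322) = (-55 + (-1 + 2*6))² - 1*(-1322) = (-55 + (-1 + 12))² + 1322 = (-55 + 11)² + 1322 = (-44)² + 1322 = 1936 + 1322 = 3258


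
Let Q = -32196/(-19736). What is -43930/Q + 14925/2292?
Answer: -165557429905/6149436 ≈ -26922.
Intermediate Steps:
Q = 8049/4934 (Q = -32196*(-1/19736) = 8049/4934 ≈ 1.6313)
-43930/Q + 14925/2292 = -43930/8049/4934 + 14925/2292 = -43930*4934/8049 + 14925*(1/2292) = -216750620/8049 + 4975/764 = -165557429905/6149436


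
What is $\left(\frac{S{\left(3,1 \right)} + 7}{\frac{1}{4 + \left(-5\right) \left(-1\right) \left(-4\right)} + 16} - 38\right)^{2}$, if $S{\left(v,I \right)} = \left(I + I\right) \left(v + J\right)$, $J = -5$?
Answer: $\frac{10329796}{7225} \approx 1429.7$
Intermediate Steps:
$S{\left(v,I \right)} = 2 I \left(-5 + v\right)$ ($S{\left(v,I \right)} = \left(I + I\right) \left(v - 5\right) = 2 I \left(-5 + v\right)$)
$\left(\frac{S{\left(3,1 \right)} + 7}{\frac{1}{4 + \left(-5\right) \left(-1\right) \left(-4\right)} + 16} - 38\right)^{2} = \left(\frac{2 \cdot 1 \left(-5 + 3\right) + 7}{\frac{1}{4 + \left(-5\right) \left(-1\right) \left(-4\right)} + 16} - 38\right)^{2} = \left(\frac{2 \cdot 1 \left(-2\right) + 7}{\frac{1}{4 + 5 \left(-4\right)} + 16} - 38\right)^{2} = \left(\frac{-4 + 7}{\frac{1}{4 - 20} + 16} - 38\right)^{2} = \left(\frac{3}{\frac{1}{-16} + 16} - 38\right)^{2} = \left(\frac{3}{- \frac{1}{16} + 16} - 38\right)^{2} = \left(\frac{3}{\frac{255}{16}} - 38\right)^{2} = \left(3 \cdot \frac{16}{255} - 38\right)^{2} = \left(\frac{16}{85} - 38\right)^{2} = \left(- \frac{3214}{85}\right)^{2} = \frac{10329796}{7225}$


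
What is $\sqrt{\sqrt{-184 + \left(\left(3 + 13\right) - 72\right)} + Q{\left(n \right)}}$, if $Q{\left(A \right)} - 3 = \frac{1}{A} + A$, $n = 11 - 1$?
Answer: $\frac{\sqrt{1310 + 400 i \sqrt{15}}}{10} \approx 4.0858 + 1.8958 i$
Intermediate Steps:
$n = 10$
$Q{\left(A \right)} = 3 + A + \frac{1}{A}$ ($Q{\left(A \right)} = 3 + \left(\frac{1}{A} + A\right) = 3 + \left(A + \frac{1}{A}\right) = 3 + A + \frac{1}{A}$)
$\sqrt{\sqrt{-184 + \left(\left(3 + 13\right) - 72\right)} + Q{\left(n \right)}} = \sqrt{\sqrt{-184 + \left(\left(3 + 13\right) - 72\right)} + \left(3 + 10 + \frac{1}{10}\right)} = \sqrt{\sqrt{-184 + \left(16 - 72\right)} + \left(3 + 10 + \frac{1}{10}\right)} = \sqrt{\sqrt{-184 - 56} + \frac{131}{10}} = \sqrt{\sqrt{-240} + \frac{131}{10}} = \sqrt{4 i \sqrt{15} + \frac{131}{10}} = \sqrt{\frac{131}{10} + 4 i \sqrt{15}}$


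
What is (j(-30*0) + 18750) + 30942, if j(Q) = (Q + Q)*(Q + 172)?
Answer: 49692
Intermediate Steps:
j(Q) = 2*Q*(172 + Q) (j(Q) = (2*Q)*(172 + Q) = 2*Q*(172 + Q))
(j(-30*0) + 18750) + 30942 = (2*(-30*0)*(172 - 30*0) + 18750) + 30942 = (2*0*(172 + 0) + 18750) + 30942 = (2*0*172 + 18750) + 30942 = (0 + 18750) + 30942 = 18750 + 30942 = 49692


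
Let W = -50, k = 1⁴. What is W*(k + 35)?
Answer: -1800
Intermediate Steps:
k = 1
W*(k + 35) = -50*(1 + 35) = -50*36 = -1800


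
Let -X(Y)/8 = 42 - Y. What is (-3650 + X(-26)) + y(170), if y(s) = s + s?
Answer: -3854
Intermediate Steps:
y(s) = 2*s
X(Y) = -336 + 8*Y (X(Y) = -8*(42 - Y) = -336 + 8*Y)
(-3650 + X(-26)) + y(170) = (-3650 + (-336 + 8*(-26))) + 2*170 = (-3650 + (-336 - 208)) + 340 = (-3650 - 544) + 340 = -4194 + 340 = -3854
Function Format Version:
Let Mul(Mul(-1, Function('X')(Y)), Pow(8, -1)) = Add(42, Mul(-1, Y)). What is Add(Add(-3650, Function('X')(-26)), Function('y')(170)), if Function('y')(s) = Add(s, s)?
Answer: -3854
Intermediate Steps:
Function('y')(s) = Mul(2, s)
Function('X')(Y) = Add(-336, Mul(8, Y)) (Function('X')(Y) = Mul(-8, Add(42, Mul(-1, Y))) = Add(-336, Mul(8, Y)))
Add(Add(-3650, Function('X')(-26)), Function('y')(170)) = Add(Add(-3650, Add(-336, Mul(8, -26))), Mul(2, 170)) = Add(Add(-3650, Add(-336, -208)), 340) = Add(Add(-3650, -544), 340) = Add(-4194, 340) = -3854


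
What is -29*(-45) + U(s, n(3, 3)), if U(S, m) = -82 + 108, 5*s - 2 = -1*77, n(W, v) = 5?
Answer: 1331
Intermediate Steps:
s = -15 (s = ⅖ + (-1*77)/5 = ⅖ + (⅕)*(-77) = ⅖ - 77/5 = -15)
U(S, m) = 26
-29*(-45) + U(s, n(3, 3)) = -29*(-45) + 26 = 1305 + 26 = 1331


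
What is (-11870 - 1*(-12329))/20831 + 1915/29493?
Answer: 53428652/614368683 ≈ 0.086965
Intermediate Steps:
(-11870 - 1*(-12329))/20831 + 1915/29493 = (-11870 + 12329)*(1/20831) + 1915*(1/29493) = 459*(1/20831) + 1915/29493 = 459/20831 + 1915/29493 = 53428652/614368683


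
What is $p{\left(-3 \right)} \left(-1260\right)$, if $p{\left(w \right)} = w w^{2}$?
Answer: $34020$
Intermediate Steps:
$p{\left(w \right)} = w^{3}$
$p{\left(-3 \right)} \left(-1260\right) = \left(-3\right)^{3} \left(-1260\right) = \left(-27\right) \left(-1260\right) = 34020$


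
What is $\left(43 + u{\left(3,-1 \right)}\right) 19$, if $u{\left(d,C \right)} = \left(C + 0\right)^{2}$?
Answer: $836$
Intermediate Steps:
$u{\left(d,C \right)} = C^{2}$
$\left(43 + u{\left(3,-1 \right)}\right) 19 = \left(43 + \left(-1\right)^{2}\right) 19 = \left(43 + 1\right) 19 = 44 \cdot 19 = 836$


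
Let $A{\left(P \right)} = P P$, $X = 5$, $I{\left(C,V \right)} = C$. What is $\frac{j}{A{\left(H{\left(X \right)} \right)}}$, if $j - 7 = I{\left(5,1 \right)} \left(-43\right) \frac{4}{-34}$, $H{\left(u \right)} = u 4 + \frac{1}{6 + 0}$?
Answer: $\frac{19764}{248897} \approx 0.079406$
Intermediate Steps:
$H{\left(u \right)} = \frac{1}{6} + 4 u$ ($H{\left(u \right)} = 4 u + \frac{1}{6} = \frac{1}{6} + 4 u$)
$j = \frac{549}{17}$ ($j = 7 + 5 \left(-43\right) \frac{4}{-34} = 7 - 215 \cdot 4 \left(- \frac{1}{34}\right) = 7 - - \frac{430}{17} = 7 + \frac{430}{17} = \frac{549}{17} \approx 32.294$)
$A{\left(P \right)} = P^{2}$
$\frac{j}{A{\left(H{\left(X \right)} \right)}} = \frac{549}{17 \left(\frac{1}{6} + 4 \cdot 5\right)^{2}} = \frac{549}{17 \left(\frac{1}{6} + 20\right)^{2}} = \frac{549}{17 \left(\frac{121}{6}\right)^{2}} = \frac{549}{17 \cdot \frac{14641}{36}} = \frac{549}{17} \cdot \frac{36}{14641} = \frac{19764}{248897}$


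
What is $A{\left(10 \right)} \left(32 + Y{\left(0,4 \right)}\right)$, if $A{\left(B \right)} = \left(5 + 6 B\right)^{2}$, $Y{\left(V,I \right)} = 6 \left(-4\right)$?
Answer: $33800$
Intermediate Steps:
$Y{\left(V,I \right)} = -24$
$A{\left(10 \right)} \left(32 + Y{\left(0,4 \right)}\right) = \left(5 + 6 \cdot 10\right)^{2} \left(32 - 24\right) = \left(5 + 60\right)^{2} \cdot 8 = 65^{2} \cdot 8 = 4225 \cdot 8 = 33800$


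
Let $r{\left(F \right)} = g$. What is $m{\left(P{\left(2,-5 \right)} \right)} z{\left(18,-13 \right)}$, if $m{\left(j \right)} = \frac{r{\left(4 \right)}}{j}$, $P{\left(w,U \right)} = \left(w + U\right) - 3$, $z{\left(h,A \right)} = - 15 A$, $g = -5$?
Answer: $\frac{325}{2} \approx 162.5$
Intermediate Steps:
$r{\left(F \right)} = -5$
$P{\left(w,U \right)} = -3 + U + w$ ($P{\left(w,U \right)} = \left(U + w\right) - 3 = -3 + U + w$)
$m{\left(j \right)} = - \frac{5}{j}$
$m{\left(P{\left(2,-5 \right)} \right)} z{\left(18,-13 \right)} = - \frac{5}{-3 - 5 + 2} \left(\left(-15\right) \left(-13\right)\right) = - \frac{5}{-6} \cdot 195 = \left(-5\right) \left(- \frac{1}{6}\right) 195 = \frac{5}{6} \cdot 195 = \frac{325}{2}$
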